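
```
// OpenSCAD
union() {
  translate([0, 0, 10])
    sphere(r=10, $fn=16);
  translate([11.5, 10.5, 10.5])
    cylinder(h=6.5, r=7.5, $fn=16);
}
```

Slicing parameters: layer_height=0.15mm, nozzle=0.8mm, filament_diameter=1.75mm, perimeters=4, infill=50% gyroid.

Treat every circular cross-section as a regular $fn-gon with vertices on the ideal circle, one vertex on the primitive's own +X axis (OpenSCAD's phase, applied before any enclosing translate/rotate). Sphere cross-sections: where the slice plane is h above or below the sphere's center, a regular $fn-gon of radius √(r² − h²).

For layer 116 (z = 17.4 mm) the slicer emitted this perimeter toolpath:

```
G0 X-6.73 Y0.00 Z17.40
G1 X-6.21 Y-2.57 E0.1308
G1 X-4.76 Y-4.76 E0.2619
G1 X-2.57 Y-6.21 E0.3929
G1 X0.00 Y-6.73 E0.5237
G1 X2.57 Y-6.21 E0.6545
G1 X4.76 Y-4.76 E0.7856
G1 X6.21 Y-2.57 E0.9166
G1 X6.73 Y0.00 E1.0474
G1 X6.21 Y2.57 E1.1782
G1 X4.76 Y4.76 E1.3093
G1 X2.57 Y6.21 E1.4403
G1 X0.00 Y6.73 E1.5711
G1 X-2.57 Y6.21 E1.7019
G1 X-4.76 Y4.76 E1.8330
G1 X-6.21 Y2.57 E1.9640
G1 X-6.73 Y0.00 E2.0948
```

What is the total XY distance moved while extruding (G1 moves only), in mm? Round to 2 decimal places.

41.99 mm

Sum the Euclidean lengths of each G1 segment: total = 41.99 mm.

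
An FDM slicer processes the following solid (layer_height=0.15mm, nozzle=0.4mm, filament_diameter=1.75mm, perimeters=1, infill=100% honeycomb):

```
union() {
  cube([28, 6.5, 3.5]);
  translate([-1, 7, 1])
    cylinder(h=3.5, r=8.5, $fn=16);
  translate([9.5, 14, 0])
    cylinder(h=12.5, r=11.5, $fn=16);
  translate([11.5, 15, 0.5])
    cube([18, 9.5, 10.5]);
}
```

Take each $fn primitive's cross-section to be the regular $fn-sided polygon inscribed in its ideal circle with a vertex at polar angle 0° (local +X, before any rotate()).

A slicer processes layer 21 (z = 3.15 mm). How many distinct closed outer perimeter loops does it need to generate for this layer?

At z = 3.15 mm: the 28×6.5 cube contributes its full rectangle; the r=8.5 cylinder at (-1, 7) gives a regular 16-gon of circumradius 8.5 (constant along its height); the r=11.5 cylinder at (9.5, 14) gives a regular 16-gon of circumradius 11.5 (constant along its height); the cube at (11.5, 15) (footprint 18×9.5) is included at this height; Taking the union: the regions partially overlap (shared area 214.57 mm²), so overlapping operands fuse into one piece — 1 connected region. The result has 1 disconnected region.

1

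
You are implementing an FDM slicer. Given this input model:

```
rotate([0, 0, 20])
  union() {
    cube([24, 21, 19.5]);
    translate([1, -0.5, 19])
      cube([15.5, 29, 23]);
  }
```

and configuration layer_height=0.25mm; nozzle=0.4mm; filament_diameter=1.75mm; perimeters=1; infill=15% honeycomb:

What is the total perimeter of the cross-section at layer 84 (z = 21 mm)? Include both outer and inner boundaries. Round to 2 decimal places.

89.00 mm

At z = 21 mm: the cube is absent (z outside [0, 19.5]); the cube at (1, -0.5) (footprint 15.5×29) is included at this height (perimeter 89.00 mm); Taking the union: only the 15.5×29 cube at (1, -0.5) is present, so the union is just that shape — boundary = 89.00 mm; (whole slice rotated 20° about Z — lengths, areas and connectivity unchanged). Overall, the cross-section is a single solid region. Total boundary length (outer) = 89.00 mm.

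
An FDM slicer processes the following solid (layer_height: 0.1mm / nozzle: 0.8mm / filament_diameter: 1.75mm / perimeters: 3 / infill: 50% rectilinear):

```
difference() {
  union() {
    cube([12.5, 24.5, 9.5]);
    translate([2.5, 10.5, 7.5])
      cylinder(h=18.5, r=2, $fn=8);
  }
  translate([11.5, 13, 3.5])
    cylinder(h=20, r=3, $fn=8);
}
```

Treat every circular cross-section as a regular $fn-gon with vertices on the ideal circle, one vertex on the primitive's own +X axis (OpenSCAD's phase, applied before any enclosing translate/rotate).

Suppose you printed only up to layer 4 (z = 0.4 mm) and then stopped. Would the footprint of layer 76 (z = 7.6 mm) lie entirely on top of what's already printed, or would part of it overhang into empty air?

entirely on top

Compare the two slices. At z = 0.4: the 12.5×24.5 cube contributes its full rectangle (area 306.25 mm²); the cylinder at (2.5, 10.5) is absent (z outside [7.5, 26]); Taking the union: only the 12.5×24.5 cube is present, so the union is just that shape — area = 306.25 mm²; the cylinder at (11.5, 13) does not reach this height (z outside [3.5, 23.5]); After the difference (first − rest): none of the subtracted shapes is present at this height, so that combined region is unchanged — area = 306.25 mm². At z = 7.6: the cube (footprint 12.5×24.5) is included at this height (area 306.25 mm²); the cylinder at (2.5, 10.5): section is a regular 8-gon, circumradius r=2 (area = (8/2)·2.000²·sin(360°/8) = 11.31 mm²); Taking the union: the r=2 cylinder at (2.5, 10.5) lies entirely inside the 12.5×24.5 cube, so the union is just the 12.5×24.5 cube — area = 306.25 mm²; the r=3 cylinder at (11.5, 13) gives a regular 8-gon of circumradius 3 (constant along its height) (area = (8/2)·3.000²·sin(360°/8) = 25.46 mm²); Taking the first minus the rest: starting from the result so far (306.25 mm²), the r=3 cylinder at (11.5, 13) partially overlaps it — only the 18.31 mm² overlap (of its 25.46 mm²) is removed, clipping the outline — area = 287.94 mm². Checking containment: the cross-section at z = 7.6 is a subset of the cross-section at z = 0.4.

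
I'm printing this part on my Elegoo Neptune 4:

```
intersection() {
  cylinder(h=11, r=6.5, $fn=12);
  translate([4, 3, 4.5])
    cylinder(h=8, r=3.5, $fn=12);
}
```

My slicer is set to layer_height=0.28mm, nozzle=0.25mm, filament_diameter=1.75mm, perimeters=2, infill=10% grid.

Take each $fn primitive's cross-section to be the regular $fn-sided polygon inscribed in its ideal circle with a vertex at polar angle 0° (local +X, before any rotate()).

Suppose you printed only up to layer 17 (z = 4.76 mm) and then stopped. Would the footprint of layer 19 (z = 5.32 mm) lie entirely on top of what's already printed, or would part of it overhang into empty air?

entirely on top

Compare the two slices. At z = 4.76: the r=6.5 cylinder gives a regular 12-gon of circumradius 6.5 (constant along its height) (area = (12/2)·6.500²·sin(360°/12) = 126.75 mm²); the r=3.5 cylinder at (4, 3) gives a regular 12-gon of circumradius 3.5 (constant along its height) (area = (12/2)·3.500²·sin(360°/12) = 36.75 mm²); After intersecting: the r=3.5 cylinder at (4, 3) partially overlaps the r=6.5 cylinder; clipping to the common part keeps 25.41 mm² — area = 25.41 mm². At z = 5.32: the cylinder: section is a regular 12-gon, circumradius r=6.5 (area = (12/2)·6.500²·sin(360°/12) = 126.75 mm²); the r=3.5 cylinder at (4, 3) contributes a regular 12-gon of circumradius 3.5 (area = (12/2)·3.500²·sin(360°/12) = 36.75 mm²); Taking the intersection: the r=3.5 cylinder at (4, 3) partially overlaps the r=6.5 cylinder; clipping to the common part keeps 25.41 mm² — area = 25.41 mm². Checking containment: the cross-section at z = 5.32 is a subset of the cross-section at z = 4.76.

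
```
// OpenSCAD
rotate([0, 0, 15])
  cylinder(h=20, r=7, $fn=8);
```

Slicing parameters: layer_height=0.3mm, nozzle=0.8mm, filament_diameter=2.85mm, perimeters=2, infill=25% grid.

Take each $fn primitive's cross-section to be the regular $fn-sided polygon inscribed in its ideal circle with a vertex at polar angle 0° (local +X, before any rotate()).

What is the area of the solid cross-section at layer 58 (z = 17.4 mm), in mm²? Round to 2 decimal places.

138.59 mm²

At z = 17.4 mm: the cylinder: section is a regular 8-gon, circumradius r=7 (area = (8/2)·7.000²·sin(360°/8) = 138.59 mm²); (whole slice rotated 15° about Z — lengths, areas and connectivity unchanged). Overall, the cross-section is a single solid region. Net area = 138.59 mm².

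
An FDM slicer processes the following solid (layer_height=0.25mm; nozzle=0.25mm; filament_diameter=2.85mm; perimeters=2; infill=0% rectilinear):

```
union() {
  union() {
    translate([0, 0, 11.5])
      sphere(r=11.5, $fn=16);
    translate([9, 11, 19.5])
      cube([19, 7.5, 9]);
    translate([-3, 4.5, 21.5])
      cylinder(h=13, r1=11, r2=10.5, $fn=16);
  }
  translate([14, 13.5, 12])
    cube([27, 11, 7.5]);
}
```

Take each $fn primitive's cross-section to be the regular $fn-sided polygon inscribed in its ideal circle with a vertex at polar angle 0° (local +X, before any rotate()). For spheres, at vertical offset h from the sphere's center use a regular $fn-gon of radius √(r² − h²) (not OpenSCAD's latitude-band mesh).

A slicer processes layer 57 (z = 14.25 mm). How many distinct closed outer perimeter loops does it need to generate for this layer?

2

At z = 14.25 mm: the sphere: section is a regular 16-gon, circumradius = √(r²−h²) = √(11.5²−2.75²) = 11.166; the cube at (9, 11) does not reach this height (z outside [19.5, 28.5]); the cone at (-3, 4.5) is absent (z outside [21.5, 34.5]); Combining (union): only the r=11.5 sphere is present, so the union is just that shape — 1 connected region; the 27×11 cube at (14, 13.5) contributes its full rectangle; Merging all regions: the 2 present regions are separate (no shared area or edge), so areas and boundary lengths simply add and each stays a separate island — 2 connected regions. The result has 2 disconnected regions.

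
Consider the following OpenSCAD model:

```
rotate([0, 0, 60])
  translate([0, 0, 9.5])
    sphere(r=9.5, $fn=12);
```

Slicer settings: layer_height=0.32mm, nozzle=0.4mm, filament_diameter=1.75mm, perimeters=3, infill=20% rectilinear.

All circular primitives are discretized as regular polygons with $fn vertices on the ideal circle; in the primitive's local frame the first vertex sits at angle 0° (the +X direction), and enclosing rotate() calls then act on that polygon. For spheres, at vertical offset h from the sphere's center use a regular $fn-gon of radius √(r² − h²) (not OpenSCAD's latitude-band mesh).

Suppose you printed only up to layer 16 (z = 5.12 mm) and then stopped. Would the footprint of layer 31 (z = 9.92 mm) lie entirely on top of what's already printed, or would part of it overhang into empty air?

part overhangs

Compare the two slices. At z = 5.12: the sphere: section is a regular 12-gon, circumradius = √(r²−h²) = √(9.5²−4.38²) = 8.430 (area = (12/2)·8.430²·sin(360°/12) = 213.20 mm²); (whole slice rotated 60° about Z — lengths, areas and connectivity unchanged). At z = 9.92: the r=9.5 sphere contributes a regular 12-gon of circumradius √(9.5²−0.42²) = 9.491 (area = (12/2)·9.491²·sin(360°/12) = 270.22 mm²); (whole slice rotated 60° about Z — lengths, areas and connectivity unchanged). Checking containment: at z = 9.92 the cross-section extends beyond the z = 5.12 cross-section by about 57.02 mm².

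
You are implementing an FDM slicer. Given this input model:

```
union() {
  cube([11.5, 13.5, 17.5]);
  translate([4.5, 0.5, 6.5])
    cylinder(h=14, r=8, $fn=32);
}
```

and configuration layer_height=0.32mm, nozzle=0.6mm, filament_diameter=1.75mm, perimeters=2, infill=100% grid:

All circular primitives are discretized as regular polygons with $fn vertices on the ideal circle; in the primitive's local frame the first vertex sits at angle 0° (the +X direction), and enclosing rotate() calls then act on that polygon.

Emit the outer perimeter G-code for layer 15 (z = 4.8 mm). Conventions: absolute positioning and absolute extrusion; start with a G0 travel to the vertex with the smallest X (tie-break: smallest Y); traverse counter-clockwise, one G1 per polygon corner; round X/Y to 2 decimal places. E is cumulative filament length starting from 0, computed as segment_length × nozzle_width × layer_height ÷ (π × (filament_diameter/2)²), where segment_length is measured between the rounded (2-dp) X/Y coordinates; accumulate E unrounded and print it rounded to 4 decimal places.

G0 X0.00 Y0.00 Z4.80
G1 X11.50 Y0.00 E0.9180
G1 X11.50 Y13.50 E1.9956
G1 X0.00 Y13.50 E2.9136
G1 X0.00 Y0.00 E3.9912

At z = 4.8 mm: the cube (footprint 11.5×13.5) is included at this height; the cylinder at (4.5, 0.5) is not intersected at this z (z outside [6.5, 20.5]); Merging all regions: only the 11.5×13.5 cube is present, so the union is just that shape — 1 connected region. The outline is a single polygon with 4 vertices. Extrusion per mm of travel: 0.6 × 0.32 / (π × 0.875²) = 0.079824. Accumulating E over each segment gives final E = 3.9912.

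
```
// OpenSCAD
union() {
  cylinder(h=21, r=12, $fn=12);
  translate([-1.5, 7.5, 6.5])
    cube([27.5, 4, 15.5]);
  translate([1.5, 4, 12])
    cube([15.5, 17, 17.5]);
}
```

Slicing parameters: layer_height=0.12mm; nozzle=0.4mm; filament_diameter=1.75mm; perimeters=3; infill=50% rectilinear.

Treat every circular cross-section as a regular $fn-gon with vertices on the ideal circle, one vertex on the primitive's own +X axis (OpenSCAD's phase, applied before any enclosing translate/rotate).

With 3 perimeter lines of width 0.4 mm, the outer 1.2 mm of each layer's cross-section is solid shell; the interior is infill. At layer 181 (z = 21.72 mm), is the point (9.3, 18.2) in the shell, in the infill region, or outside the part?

infill

At z = 21.72 mm: the cylinder is absent (z outside [0, 21]); the cube at (-1.5, 7.5) (footprint 27.5×4) is included at this height; the cube at (1.5, 4) is present — its section is the full 15.5×17 rectangle; Combining (union): the regions partially overlap (shared area 62.00 mm²), so overlapping operands fuse into one piece — 1 connected region. Overall, the cross-section is a single solid region. The nearest boundary edge runs (1.50, 21.00)→(17.00, 21.00); distance from the point to it = 2.80 mm. The point is inside the cross-section and 2.80 mm from the nearest boundary — more than the 1.2 mm shell width (3 × 0.4), so it's in the infill interior.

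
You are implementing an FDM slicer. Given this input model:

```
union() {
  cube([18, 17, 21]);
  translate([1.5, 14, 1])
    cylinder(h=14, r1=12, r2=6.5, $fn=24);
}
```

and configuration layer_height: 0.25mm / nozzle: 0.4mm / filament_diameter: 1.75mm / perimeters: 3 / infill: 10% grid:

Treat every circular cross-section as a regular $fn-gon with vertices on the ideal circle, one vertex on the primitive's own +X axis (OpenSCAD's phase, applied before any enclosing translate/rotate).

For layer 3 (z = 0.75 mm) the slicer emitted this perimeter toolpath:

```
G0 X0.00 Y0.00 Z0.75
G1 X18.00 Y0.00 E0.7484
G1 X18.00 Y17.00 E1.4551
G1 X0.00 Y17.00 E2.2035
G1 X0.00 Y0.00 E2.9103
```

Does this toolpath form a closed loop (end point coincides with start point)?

yes

Start point (G0): (0.00, 0.00). End point (last G1): the path returns to the start — closed.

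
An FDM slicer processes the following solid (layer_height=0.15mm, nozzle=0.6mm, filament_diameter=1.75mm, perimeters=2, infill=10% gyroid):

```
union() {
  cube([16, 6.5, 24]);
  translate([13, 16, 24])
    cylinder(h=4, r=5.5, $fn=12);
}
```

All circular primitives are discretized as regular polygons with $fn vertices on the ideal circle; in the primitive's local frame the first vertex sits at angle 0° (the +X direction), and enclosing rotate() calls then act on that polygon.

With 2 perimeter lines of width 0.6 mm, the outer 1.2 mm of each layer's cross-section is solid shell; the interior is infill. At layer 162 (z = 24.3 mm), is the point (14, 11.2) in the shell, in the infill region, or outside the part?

shell

At z = 24.3 mm: the cube is absent (z outside [0, 24]); the cylinder at (13, 16): section is a regular 12-gon, circumradius r=5.5; Taking the union: only the r=5.5 cylinder at (13, 16) is present, so the union is just that shape — 1 connected region. Overall, the cross-section is a single solid region. The nearest boundary edge runs (13.00, 10.50)→(15.75, 11.24); distance from the point to it = 0.42 mm. The point is inside the cross-section, 0.42 mm from the nearest boundary — within the 1.2 mm shell band (2 × 0.6).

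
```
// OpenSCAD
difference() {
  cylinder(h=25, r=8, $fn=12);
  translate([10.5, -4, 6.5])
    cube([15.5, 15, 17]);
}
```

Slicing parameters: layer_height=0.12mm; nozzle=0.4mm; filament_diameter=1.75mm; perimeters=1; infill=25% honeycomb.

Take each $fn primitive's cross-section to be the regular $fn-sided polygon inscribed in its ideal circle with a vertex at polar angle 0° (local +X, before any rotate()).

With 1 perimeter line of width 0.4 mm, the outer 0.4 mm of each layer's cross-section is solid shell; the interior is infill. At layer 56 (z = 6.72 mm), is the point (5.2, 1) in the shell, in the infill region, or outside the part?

At z = 6.72 mm: the r=8 cylinder gives a regular 12-gon of circumradius 8 (constant along its height); the cube at (10.5, -4) (footprint 15.5×15) is included at this height; Subtracting the remaining from the first: starting from the r=8 cylinder, the 15.5×15 cube at (10.5, -4) misses the remaining region (no effect) — 1 connected region. Overall, the cross-section is a single solid region. The nearest boundary edge runs (6.93, 4.00)→(8.00, 0.00); distance from the point to it = 2.45 mm. The point is inside the cross-section and 2.45 mm from the nearest boundary — more than the 0.4 mm shell width (1 × 0.4), so it's in the infill interior.

infill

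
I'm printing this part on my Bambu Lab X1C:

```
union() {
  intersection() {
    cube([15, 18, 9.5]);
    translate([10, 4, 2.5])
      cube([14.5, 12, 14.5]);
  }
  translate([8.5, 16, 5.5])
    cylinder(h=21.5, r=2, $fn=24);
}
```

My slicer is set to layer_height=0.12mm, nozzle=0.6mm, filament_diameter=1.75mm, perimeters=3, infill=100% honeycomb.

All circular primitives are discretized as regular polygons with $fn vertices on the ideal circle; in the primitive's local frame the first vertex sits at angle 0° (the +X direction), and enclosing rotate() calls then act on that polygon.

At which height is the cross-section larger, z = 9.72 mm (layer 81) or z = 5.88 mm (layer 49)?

Layer 81 (z = 9.72): the cube does not reach this height (z outside [0, 9.5]); the cube at (10, 4) is present — its section is the full 14.5×12 rectangle (area 174.00 mm²); Keeping only the common overlap: at least one operand is absent at this height, so nothing remains; the r=2 cylinder at (8.5, 16) gives a regular 24-gon of circumradius 2 (constant along its height) (area = (24/2)·2.000²·sin(360°/24) = 12.42 mm²); Combining (union): only the r=2 cylinder at (8.5, 16) is present, so the union is just that shape — area = 12.42 mm². So its area = 12.42 mm². Layer 49 (z = 5.88): the cube (footprint 15×18) is included at this height (area 270.00 mm²); the 14.5×12 cube at (10, 4) contributes its full rectangle (area 174.00 mm²); After intersecting: the 14.5×12 cube at (10, 4) partially overlaps the 15×18 cube; clipping to the common part keeps 60.00 mm² — area = 60.00 mm²; the cylinder at (8.5, 16): section is a regular 24-gon, circumradius r=2 (area = (24/2)·2.000²·sin(360°/24) = 12.42 mm²); Merging all regions: the regions partially overlap — summed areas 72.42 mm² minus the doubly-counted overlap 0.44 mm² gives 71.99 mm² — area = 71.99 mm². So its area = 71.99 mm². Layer 49 is larger (71.99 vs 12.42 mm²).

layer 49 (z = 5.88 mm)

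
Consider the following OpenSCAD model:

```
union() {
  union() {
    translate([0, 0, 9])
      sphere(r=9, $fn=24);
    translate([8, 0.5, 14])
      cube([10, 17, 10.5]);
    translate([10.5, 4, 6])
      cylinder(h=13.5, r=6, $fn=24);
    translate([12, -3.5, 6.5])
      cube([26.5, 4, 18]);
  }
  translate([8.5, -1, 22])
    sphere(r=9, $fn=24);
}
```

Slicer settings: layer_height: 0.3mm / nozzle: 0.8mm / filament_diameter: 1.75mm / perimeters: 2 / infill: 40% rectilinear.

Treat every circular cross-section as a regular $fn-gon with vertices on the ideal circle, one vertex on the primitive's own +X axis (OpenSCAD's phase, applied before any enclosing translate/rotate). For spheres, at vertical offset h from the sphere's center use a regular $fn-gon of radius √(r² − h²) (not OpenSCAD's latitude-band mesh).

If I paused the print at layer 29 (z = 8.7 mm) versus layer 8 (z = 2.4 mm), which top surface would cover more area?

Layer 29 (z = 8.7): the r=9 sphere slices to a regular 24-gon of circumradius 8.995 (√(r²−h²) with h=0.3 from center) (area = (24/2)·8.995²·sin(360°/24) = 251.29 mm²); the cube at (8, 0.5) is absent (z outside [14, 24.5]); the r=6 cylinder at (10.5, 4) gives a regular 24-gon of circumradius 6 (constant along its height) (area = (24/2)·6.000²·sin(360°/24) = 111.81 mm²); the 26.5×4 cube at (12, -3.5) contributes its full rectangle (area 106.00 mm²); Merging all regions: the regions partially overlap — summed areas 469.10 mm² minus the doubly-counted overlap 28.69 mm² gives 440.42 mm² — area = 440.42 mm²; the sphere at (8.5, -1) does not reach this height (|z−center|=13.300 > r=9); Merging all regions: only that combined region is present, so the union is just that shape — area = 440.42 mm². So its area = 440.42 mm². Layer 8 (z = 2.4): the r=9 sphere slices to a regular 24-gon of circumradius 6.119 (√(r²−h²) with h=6.6 from center) (area = (24/2)·6.119²·sin(360°/24) = 116.28 mm²); the cube at (8, 0.5) is absent (z outside [14, 24.5]); the cylinder at (10.5, 4) is not intersected at this z (z outside [6, 19.5]); the cube at (12, -3.5) is absent (z outside [6.5, 24.5]); Combining (union): only the r=9 sphere is present, so the union is just that shape — area = 116.28 mm²; the sphere at (8.5, -1) does not reach this height (|z−center|=19.600 > r=9); Merging all regions: only that combined region is present, so the union is just that shape — area = 116.28 mm². So its area = 116.28 mm². Layer 29 is larger (440.42 vs 116.28 mm²).

layer 29 (z = 8.7 mm)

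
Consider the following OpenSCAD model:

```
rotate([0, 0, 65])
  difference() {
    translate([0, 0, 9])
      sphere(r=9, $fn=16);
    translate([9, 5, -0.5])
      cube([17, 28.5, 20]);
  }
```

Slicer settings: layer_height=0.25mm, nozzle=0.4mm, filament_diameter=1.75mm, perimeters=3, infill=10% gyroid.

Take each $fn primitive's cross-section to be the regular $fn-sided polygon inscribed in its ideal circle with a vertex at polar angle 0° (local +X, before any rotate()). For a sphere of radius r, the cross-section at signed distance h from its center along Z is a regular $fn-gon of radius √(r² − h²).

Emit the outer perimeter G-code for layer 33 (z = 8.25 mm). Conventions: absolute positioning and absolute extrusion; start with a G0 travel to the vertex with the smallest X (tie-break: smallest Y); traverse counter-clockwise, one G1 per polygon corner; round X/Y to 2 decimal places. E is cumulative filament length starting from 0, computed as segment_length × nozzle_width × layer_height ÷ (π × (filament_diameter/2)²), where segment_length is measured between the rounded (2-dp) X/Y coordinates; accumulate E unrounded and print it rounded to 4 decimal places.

At z = 8.25 mm: the r=9 sphere contributes a regular 16-gon of circumradius √(9²−0.75²) = 8.969; the cube at (9, 5) is present — its section is the full 17×28.5 rectangle; Subtracting the remaining from the first: starting from the r=9 sphere, the 17×28.5 cube at (9, 5) misses the remaining region (no effect) — 1 connected region; (whole slice rotated 65° about Z — lengths, areas and connectivity unchanged). The outline is a single polygon with 16 vertices. Extrusion per mm of travel: 0.4 × 0.25 / (π × 0.875²) = 0.041575. Accumulating E over each segment gives final E = 2.3280.

G0 X-8.96 Y0.39 Z8.25
G1 X-8.43 Y-3.07 E0.1455
G1 X-6.61 Y-6.06 E0.2911
G1 X-3.79 Y-8.13 E0.4365
G1 X-0.39 Y-8.96 E0.5820
G1 X3.07 Y-8.43 E0.7275
G1 X6.06 Y-6.61 E0.8731
G1 X8.13 Y-3.79 E1.0185
G1 X8.96 Y-0.39 E1.1640
G1 X8.43 Y3.07 E1.3095
G1 X6.61 Y6.06 E1.4551
G1 X3.79 Y8.13 E1.6005
G1 X0.39 Y8.96 E1.7460
G1 X-3.07 Y8.43 E1.8915
G1 X-6.06 Y6.61 E2.0371
G1 X-8.13 Y3.79 E2.1825
G1 X-8.96 Y0.39 E2.3280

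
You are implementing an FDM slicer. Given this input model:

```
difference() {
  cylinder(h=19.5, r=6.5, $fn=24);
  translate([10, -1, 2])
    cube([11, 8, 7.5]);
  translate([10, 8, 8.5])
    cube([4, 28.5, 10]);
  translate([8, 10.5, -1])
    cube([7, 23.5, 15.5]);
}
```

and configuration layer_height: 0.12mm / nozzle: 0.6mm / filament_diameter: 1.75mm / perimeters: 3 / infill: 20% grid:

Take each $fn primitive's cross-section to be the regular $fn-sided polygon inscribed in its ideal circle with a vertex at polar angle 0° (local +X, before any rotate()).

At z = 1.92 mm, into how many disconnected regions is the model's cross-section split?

At z = 1.92 mm: the r=6.5 cylinder contributes a regular 24-gon of circumradius 6.5; the cube at (10, -1) is absent (z outside [2, 9.5]); the cube at (10, 8) is not intersected at this z (z outside [8.5, 18.5]); the cube at (8, 10.5) (footprint 7×23.5) is included at this height; Taking the first minus the rest: starting from the r=6.5 cylinder, the 7×23.5 cube at (8, 10.5) misses the remaining region (no effect) — 1 connected region. The result has 1 disconnected region.

1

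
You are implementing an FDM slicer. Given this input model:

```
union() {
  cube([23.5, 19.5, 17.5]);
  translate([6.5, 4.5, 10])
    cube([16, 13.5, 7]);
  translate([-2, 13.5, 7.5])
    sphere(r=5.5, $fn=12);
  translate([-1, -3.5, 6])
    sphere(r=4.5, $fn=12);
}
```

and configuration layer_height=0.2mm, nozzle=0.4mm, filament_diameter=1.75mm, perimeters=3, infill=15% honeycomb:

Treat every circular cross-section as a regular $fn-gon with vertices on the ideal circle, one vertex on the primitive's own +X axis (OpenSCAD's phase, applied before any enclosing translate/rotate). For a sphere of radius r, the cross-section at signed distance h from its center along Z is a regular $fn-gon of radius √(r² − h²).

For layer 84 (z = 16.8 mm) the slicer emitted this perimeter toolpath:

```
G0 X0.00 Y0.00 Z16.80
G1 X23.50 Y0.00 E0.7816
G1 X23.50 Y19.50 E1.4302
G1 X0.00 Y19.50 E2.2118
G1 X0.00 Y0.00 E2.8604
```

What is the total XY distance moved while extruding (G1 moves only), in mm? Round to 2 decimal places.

86.00 mm

Sum the Euclidean lengths of each G1 segment: total = 86.00 mm.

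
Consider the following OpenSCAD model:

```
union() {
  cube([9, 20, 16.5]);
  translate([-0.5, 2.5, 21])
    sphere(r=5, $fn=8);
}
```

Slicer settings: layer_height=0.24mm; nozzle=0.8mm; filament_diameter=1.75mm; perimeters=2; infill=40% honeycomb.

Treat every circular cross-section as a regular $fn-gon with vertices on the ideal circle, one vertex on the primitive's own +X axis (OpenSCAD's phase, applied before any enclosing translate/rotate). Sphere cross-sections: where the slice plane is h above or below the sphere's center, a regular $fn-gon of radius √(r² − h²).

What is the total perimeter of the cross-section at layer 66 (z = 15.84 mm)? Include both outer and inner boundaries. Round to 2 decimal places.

58.00 mm

At z = 15.84 mm: the cube (footprint 9×20) is included at this height (perimeter 58.00 mm); the sphere at (-0.5, 2.5) does not reach this height (|z−center|=5.160 > r=5); Taking the union: only the 9×20 cube is present, so the union is just that shape — boundary = 58.00 mm. Overall, the cross-section is a single solid region. Total boundary length (outer) = 58.00 mm.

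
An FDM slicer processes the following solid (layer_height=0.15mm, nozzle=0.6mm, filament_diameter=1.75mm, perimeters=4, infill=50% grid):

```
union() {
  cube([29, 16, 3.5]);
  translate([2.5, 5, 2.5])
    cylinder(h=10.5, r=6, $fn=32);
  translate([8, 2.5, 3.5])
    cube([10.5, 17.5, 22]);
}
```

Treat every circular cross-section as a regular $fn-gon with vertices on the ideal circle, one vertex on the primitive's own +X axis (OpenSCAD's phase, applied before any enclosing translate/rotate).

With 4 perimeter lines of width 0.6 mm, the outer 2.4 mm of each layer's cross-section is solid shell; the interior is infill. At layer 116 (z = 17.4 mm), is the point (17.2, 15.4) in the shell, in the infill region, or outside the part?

At z = 17.4 mm: the cube does not reach this height (z outside [0, 3.5]); the cylinder at (2.5, 5) does not reach this height (z outside [2.5, 13]); the 10.5×17.5 cube at (8, 2.5) contributes its full rectangle; Merging all regions: only the 10.5×17.5 cube at (8, 2.5) is present, so the union is just that shape — 1 connected region. Overall, the cross-section is a single solid region. The nearest boundary edge runs (18.50, 2.50)→(18.50, 20.00); distance from the point to it = 1.30 mm. The point is inside the cross-section, 1.30 mm from the nearest boundary — within the 2.4 mm shell band (4 × 0.6).

shell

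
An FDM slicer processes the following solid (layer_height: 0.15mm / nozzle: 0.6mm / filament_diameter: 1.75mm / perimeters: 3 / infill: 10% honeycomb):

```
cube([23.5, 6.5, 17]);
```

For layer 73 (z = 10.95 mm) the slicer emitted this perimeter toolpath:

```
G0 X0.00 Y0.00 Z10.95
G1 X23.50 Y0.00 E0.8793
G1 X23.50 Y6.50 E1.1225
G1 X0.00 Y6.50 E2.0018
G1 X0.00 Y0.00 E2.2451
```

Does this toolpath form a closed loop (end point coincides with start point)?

yes

Start point (G0): (0.00, 0.00). End point (last G1): the path returns to the start — closed.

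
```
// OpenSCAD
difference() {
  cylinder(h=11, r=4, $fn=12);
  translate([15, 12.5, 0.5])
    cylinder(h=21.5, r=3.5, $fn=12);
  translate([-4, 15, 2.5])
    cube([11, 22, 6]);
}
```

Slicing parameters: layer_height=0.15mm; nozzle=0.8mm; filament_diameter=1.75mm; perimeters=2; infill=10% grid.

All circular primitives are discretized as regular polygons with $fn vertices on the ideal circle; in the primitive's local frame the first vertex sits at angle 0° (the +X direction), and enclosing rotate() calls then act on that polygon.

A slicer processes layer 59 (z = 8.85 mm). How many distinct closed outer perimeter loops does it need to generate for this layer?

At z = 8.85 mm: the r=4 cylinder contributes a regular 12-gon of circumradius 4; the cylinder at (15, 12.5): section is a regular 12-gon, circumradius r=3.5; the cube at (-4, 15) does not reach this height (z outside [2.5, 8.5]); Taking the first minus the rest: starting from the r=4 cylinder, the r=3.5 cylinder at (15, 12.5) misses the remaining region (no effect) — 1 connected region. The result has 1 disconnected region.

1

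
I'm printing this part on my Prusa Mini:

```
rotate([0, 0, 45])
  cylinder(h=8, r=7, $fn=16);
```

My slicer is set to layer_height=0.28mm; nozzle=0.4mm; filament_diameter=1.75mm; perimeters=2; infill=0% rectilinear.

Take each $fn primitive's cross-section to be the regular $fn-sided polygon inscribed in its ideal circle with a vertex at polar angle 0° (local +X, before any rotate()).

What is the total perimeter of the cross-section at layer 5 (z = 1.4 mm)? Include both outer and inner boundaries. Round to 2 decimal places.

At z = 1.4 mm: the cylinder: section is a regular 16-gon, circumradius r=7 (perimeter = 2·16·7.000·sin(180°/16) = 43.70 mm); (whole slice rotated 45° about Z — lengths, areas and connectivity unchanged). Overall, the cross-section is a single solid region. Total boundary length (outer) = 43.70 mm.

43.70 mm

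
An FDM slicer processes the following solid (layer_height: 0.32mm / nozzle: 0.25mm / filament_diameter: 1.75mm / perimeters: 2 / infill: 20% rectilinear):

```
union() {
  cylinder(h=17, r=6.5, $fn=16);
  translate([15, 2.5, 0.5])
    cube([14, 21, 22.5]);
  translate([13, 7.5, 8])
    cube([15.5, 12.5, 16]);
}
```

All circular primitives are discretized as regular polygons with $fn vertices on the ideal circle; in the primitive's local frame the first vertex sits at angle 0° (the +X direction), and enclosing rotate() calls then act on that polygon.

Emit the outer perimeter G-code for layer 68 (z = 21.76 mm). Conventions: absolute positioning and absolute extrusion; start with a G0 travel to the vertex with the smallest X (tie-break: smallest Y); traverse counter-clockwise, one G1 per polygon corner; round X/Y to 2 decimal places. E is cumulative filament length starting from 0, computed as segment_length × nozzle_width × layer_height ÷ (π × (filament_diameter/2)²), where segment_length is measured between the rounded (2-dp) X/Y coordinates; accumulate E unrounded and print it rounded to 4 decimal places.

G0 X13.00 Y7.50 Z21.76
G1 X15.00 Y7.50 E0.0665
G1 X15.00 Y2.50 E0.2328
G1 X29.00 Y2.50 E0.6985
G1 X29.00 Y23.50 E1.3969
G1 X15.00 Y23.50 E1.8626
G1 X15.00 Y20.00 E1.9790
G1 X13.00 Y20.00 E2.0455
G1 X13.00 Y7.50 E2.4612

At z = 21.76 mm: the cylinder is absent (z outside [0, 17]); the cube at (15, 2.5) is present — its section is the full 14×21 rectangle; the cube at (13, 7.5) (footprint 15.5×12.5) is included at this height; Merging all regions: the regions partially overlap (shared area 168.75 mm²), so overlapping operands fuse into one piece — 1 connected region. The outline is a single polygon with 8 vertices. Extrusion per mm of travel: 0.25 × 0.32 / (π × 0.875²) = 0.033260. Accumulating E over each segment gives final E = 2.4612.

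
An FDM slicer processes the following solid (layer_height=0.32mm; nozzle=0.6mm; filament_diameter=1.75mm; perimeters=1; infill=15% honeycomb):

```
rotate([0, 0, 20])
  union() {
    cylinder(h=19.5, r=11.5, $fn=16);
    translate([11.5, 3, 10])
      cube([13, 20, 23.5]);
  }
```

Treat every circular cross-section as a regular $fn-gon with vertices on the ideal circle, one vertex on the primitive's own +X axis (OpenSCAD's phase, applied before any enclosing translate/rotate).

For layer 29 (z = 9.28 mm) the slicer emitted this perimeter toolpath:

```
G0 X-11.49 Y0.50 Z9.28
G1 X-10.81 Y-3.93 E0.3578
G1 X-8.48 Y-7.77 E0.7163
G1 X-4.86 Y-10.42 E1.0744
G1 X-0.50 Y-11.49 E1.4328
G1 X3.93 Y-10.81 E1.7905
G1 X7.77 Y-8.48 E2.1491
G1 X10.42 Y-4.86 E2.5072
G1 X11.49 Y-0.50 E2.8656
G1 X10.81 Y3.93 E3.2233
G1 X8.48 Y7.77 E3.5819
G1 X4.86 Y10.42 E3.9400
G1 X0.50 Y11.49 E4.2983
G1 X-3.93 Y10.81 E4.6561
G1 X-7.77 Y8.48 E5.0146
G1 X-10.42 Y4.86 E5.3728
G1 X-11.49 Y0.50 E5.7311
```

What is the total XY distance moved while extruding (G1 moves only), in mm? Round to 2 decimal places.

71.80 mm

Sum the Euclidean lengths of each G1 segment: total = 71.80 mm.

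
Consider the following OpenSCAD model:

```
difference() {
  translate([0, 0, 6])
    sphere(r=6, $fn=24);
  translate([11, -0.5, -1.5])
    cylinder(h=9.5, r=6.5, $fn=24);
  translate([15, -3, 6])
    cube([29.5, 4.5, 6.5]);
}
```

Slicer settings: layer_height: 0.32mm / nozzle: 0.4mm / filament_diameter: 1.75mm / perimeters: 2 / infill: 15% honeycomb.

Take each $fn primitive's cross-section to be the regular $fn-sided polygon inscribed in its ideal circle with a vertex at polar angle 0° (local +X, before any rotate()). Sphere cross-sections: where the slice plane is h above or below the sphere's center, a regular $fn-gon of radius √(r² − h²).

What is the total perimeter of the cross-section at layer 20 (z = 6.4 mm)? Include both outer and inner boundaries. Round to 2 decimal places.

37.47 mm

At z = 6.4 mm: the r=6 sphere contributes a regular 24-gon of circumradius √(6²−0.4²) = 5.987 (perimeter = 2·24·5.987·sin(180°/24) = 37.51 mm); the cylinder at (11, -0.5): section is a regular 24-gon, circumradius r=6.5 (perimeter = 2·24·6.500·sin(180°/24) = 40.72 mm); the 29.5×4.5 cube at (15, -3) contributes its full rectangle (perimeter 68.00 mm); After the difference (first − rest): starting from the r=6 sphere, the r=6.5 cylinder at (11, -0.5) partially overlaps it — only the 5.42 mm² overlap (of its 131.22 mm²) is removed, clipping the outline; the 29.5×4.5 cube at (15, -3) misses the remaining region (no effect) — boundary = 37.47 mm. Overall, the cross-section is a single solid region. Total boundary length (outer) = 37.47 mm.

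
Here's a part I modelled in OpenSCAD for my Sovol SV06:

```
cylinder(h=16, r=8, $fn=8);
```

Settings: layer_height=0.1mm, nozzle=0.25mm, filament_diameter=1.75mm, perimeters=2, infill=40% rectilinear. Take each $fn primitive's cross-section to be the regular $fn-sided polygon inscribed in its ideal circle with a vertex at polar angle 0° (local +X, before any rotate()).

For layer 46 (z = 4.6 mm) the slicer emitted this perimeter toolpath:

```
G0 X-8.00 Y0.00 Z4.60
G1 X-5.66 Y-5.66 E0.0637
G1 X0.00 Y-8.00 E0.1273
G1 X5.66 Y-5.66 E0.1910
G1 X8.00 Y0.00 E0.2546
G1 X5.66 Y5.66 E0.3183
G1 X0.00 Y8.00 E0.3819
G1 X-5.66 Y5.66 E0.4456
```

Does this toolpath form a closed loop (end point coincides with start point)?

Start point (G0): (-8.00, 0.00). End point (last G1): the path does not return to the start — open.

no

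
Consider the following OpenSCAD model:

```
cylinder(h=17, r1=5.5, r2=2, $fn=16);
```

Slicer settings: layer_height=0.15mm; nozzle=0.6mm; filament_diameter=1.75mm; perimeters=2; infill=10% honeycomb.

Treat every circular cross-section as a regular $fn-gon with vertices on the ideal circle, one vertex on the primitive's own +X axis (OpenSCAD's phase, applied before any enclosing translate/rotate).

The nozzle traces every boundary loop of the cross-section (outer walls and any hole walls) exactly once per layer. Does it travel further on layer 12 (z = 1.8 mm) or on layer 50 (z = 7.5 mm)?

layer 12 (z = 1.8 mm)

Layer 12 (z = 1.8): the cone contributes a regular 16-gon of circumradius 5.129 (interpolated between r1=5.5 and r2=2 at t=0.106) (perimeter = 2·16·5.129·sin(180°/16) = 32.02 mm). So its perimeter = 32.02 mm. Layer 50 (z = 7.5): the cone contributes a regular 16-gon of circumradius 3.956 (interpolated between r1=5.5 and r2=2 at t=0.441) (perimeter = 2·16·3.956·sin(180°/16) = 24.70 mm). So its perimeter = 24.70 mm. Layer 12 is larger (32.02 vs 24.70 mm).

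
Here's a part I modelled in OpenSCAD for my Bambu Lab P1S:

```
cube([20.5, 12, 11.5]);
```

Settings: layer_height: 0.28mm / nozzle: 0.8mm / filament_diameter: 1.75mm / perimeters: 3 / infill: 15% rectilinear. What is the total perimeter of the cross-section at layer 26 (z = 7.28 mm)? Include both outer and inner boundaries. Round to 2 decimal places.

65.00 mm

At z = 7.28 mm: the cube is present — its section is the full 20.5×12 rectangle (perimeter 65.00 mm). Overall, the cross-section is a single solid region. Total boundary length (outer) = 65.00 mm.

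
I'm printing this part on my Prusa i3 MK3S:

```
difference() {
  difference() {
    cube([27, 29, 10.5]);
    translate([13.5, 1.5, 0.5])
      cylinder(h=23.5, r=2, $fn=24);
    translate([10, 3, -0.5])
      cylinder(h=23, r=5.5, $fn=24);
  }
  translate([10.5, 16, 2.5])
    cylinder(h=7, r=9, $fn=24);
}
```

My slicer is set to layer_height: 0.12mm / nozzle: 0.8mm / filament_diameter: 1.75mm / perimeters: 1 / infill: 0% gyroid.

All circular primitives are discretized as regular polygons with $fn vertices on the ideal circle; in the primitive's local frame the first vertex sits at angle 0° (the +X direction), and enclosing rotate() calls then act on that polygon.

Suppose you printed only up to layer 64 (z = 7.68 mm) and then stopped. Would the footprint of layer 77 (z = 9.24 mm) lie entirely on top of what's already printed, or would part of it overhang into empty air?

Compare the two slices. At z = 7.68: the cube is present — its section is the full 27×29 rectangle (area 783.00 mm²); the r=2 cylinder at (13.5, 1.5) gives a regular 24-gon of circumradius 2 (constant along its height) (area = (24/2)·2.000²·sin(360°/24) = 12.42 mm²); the r=5.5 cylinder at (10, 3) contributes a regular 24-gon of circumradius 5.5 (area = (24/2)·5.500²·sin(360°/24) = 93.95 mm²); Subtracting the remaining from the first: starting from the 27×29 cube (783.00 mm²), the r=2 cylinder at (13.5, 1.5) partially overlaps it — only the 11.55 mm² overlap (of its 12.42 mm²) is removed, clipping the outline; the r=5.5 cylinder at (10, 3) partially overlaps it — only the 67.06 mm² overlap (of its 93.95 mm²) is removed, clipping the outline — area = 704.39 mm²; the r=9 cylinder at (10.5, 16) gives a regular 24-gon of circumradius 9 (constant along its height) (area = (24/2)·9.000²·sin(360°/24) = 251.57 mm²); Subtracting the remaining from the first: starting from that combined region (704.39 mm²), the r=9 cylinder at (10.5, 16) partially overlaps it — only the 245.86 mm² overlap (of its 251.57 mm²) is removed, clipping the outline — area = 458.53 mm². At z = 9.24: the 27×29 cube contributes its full rectangle (area 783.00 mm²); the cylinder at (13.5, 1.5): section is a regular 24-gon, circumradius r=2 (area = (24/2)·2.000²·sin(360°/24) = 12.42 mm²); the r=5.5 cylinder at (10, 3) contributes a regular 24-gon of circumradius 5.5 (area = (24/2)·5.500²·sin(360°/24) = 93.95 mm²); After the difference (first − rest): starting from the 27×29 cube (783.00 mm²), the r=2 cylinder at (13.5, 1.5) partially overlaps it — only the 11.55 mm² overlap (of its 12.42 mm²) is removed, clipping the outline; the r=5.5 cylinder at (10, 3) partially overlaps it — only the 67.06 mm² overlap (of its 93.95 mm²) is removed, clipping the outline — area = 704.39 mm²; the cylinder at (10.5, 16): section is a regular 24-gon, circumradius r=9 (area = (24/2)·9.000²·sin(360°/24) = 251.57 mm²); Taking the first minus the rest: starting from that combined region (704.39 mm²), the r=9 cylinder at (10.5, 16) partially overlaps it — only the 245.86 mm² overlap (of its 251.57 mm²) is removed, clipping the outline — area = 458.53 mm². Checking containment: the cross-section at z = 9.24 is a subset of the cross-section at z = 7.68.

entirely on top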